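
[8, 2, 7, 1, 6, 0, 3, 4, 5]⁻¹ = [5, 3, 1, 6, 7, 8, 4, 2, 0]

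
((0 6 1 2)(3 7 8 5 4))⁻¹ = (0 2 1 6)(3 4 5 8 7)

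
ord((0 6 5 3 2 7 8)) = 7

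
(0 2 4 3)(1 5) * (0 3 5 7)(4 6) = (0 2 6 4 5 1 7)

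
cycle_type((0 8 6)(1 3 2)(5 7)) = 2.3^2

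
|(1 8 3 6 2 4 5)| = 7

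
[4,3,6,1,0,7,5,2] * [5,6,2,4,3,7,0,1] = [3,4,0,6,5,1,7,2]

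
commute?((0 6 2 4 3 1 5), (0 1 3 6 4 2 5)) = no:(0 6 2 4 3 1 5)*(0 1 3 6 4 2 5) = (0 4 6 5 1), (0 1 3 6 4 2 5)*(0 6 2 4 3 1 5) = (0 5 6 3 2)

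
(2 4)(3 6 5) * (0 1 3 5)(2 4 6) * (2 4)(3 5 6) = (0 1 5 6)(2 3 4)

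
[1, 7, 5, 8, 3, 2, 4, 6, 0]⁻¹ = [8, 0, 5, 4, 6, 2, 7, 1, 3]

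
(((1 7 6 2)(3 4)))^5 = (1 7 6 2)(3 4)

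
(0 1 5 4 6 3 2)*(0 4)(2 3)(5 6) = (0 1 6 2 4 5)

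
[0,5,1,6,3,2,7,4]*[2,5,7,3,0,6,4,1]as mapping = [0→2,1→6,2→5,3→4,4→3,5→7,6→1,7→0]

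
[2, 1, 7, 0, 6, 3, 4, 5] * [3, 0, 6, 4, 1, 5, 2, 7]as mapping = [0→6, 1→0, 2→7, 3→3, 4→2, 5→4, 6→1, 7→5]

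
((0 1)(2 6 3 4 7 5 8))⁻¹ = (0 1)(2 8 5 7 4 3 6)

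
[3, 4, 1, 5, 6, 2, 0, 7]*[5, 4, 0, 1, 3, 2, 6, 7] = [1, 3, 4, 2, 6, 0, 5, 7]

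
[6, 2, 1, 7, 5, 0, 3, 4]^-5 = [6, 2, 1, 7, 5, 0, 3, 4]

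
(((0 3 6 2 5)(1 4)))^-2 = (0 2 3 5 6)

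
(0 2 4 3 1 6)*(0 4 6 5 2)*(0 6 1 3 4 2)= (0 6 2 1 5)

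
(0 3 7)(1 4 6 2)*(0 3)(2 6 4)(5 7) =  (1 2)(3 5 7)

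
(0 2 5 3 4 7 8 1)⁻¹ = (0 1 8 7 4 3 5 2)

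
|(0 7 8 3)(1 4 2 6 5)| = 20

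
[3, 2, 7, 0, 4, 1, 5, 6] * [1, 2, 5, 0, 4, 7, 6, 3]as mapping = [0→0, 1→5, 2→3, 3→1, 4→4, 5→2, 6→7, 7→6]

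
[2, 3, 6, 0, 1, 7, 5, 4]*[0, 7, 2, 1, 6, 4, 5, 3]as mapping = [0→2, 1→1, 2→5, 3→0, 4→7, 5→3, 6→4, 7→6]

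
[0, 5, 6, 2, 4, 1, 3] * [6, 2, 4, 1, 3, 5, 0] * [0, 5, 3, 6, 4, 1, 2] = [2, 1, 0, 4, 6, 3, 5]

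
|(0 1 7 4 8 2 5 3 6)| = 9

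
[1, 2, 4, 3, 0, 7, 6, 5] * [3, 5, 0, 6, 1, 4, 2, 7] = [5, 0, 1, 6, 3, 7, 2, 4]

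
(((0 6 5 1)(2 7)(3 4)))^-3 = (0 6 5 1)(2 7)(3 4)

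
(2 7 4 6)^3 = (2 6 4 7)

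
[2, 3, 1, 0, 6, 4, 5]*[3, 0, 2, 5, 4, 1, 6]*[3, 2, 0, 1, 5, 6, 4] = [0, 6, 3, 1, 4, 5, 2]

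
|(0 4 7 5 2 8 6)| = 7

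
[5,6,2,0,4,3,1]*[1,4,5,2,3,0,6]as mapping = [0→0,1→6,2→5,3→1,4→3,5→2,6→4]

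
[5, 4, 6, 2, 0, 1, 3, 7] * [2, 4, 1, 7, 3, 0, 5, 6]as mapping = [0→0, 1→3, 2→5, 3→1, 4→2, 5→4, 6→7, 7→6]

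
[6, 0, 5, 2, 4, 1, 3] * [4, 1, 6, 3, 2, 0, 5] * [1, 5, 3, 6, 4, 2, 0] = [2, 4, 1, 0, 3, 5, 6]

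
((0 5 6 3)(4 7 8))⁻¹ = (0 3 6 5)(4 8 7)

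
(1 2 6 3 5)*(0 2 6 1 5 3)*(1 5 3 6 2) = (0 1 2 5 3 6)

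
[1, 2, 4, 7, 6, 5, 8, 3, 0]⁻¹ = [8, 0, 1, 7, 2, 5, 4, 3, 6]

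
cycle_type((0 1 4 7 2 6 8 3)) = 8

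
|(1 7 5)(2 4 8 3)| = 12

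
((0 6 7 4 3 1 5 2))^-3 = (0 1 7 2 3 6 5 4)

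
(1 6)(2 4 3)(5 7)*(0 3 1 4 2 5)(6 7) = (0 3 5 6 4 1 7)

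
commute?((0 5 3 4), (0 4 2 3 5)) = no:(0 5 3 4)*(0 4 2 3 5) = (2 3), (0 4 2 3 5)*(0 5 3 4) = (2 4)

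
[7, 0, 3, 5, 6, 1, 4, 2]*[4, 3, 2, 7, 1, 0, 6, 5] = [5, 4, 7, 0, 6, 3, 1, 2]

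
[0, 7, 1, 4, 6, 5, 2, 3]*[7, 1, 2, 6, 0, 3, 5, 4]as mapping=[0→7, 1→4, 2→1, 3→0, 4→5, 5→3, 6→2, 7→6]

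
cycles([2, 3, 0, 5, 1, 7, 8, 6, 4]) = (0 2)(1 3 5 7 6 8 4)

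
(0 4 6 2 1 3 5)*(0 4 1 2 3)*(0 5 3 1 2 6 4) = (0 2 6 1 5)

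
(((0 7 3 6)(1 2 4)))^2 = (0 3)(1 4 2)(6 7)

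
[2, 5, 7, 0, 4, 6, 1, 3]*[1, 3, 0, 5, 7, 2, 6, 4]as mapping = [0→0, 1→2, 2→4, 3→1, 4→7, 5→6, 6→3, 7→5]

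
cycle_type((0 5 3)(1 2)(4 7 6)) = 2.3^2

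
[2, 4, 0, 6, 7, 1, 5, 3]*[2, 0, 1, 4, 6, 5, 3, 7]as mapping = [0→1, 1→6, 2→2, 3→3, 4→7, 5→0, 6→5, 7→4]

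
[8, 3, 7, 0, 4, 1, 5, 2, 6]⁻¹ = [3, 5, 7, 1, 4, 6, 8, 2, 0]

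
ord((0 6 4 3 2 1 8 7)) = 8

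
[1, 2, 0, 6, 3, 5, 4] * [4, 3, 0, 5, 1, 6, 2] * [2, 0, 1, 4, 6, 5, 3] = [4, 2, 6, 1, 5, 3, 0]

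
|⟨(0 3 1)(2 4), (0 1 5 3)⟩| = 48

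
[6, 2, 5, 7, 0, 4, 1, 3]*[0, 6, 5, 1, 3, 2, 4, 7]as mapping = [0→4, 1→5, 2→2, 3→7, 4→0, 5→3, 6→6, 7→1]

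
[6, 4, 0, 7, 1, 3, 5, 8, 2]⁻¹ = [2, 4, 8, 5, 1, 6, 0, 3, 7]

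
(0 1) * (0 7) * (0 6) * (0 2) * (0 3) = (0 1 7 6 2 3)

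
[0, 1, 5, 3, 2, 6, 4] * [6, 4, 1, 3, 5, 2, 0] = [6, 4, 2, 3, 1, 0, 5] 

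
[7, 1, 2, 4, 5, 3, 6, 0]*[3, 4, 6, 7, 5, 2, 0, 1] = [1, 4, 6, 5, 2, 7, 0, 3] 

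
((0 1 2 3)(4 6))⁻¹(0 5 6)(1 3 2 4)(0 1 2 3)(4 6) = (0 3 6 2)(1 5 4)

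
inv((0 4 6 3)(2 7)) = (0 3 6 4)(2 7)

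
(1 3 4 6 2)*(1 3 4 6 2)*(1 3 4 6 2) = (1 6 3 2 4)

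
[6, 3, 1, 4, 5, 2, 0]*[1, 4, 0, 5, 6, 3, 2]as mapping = [0→2, 1→5, 2→4, 3→6, 4→3, 5→0, 6→1]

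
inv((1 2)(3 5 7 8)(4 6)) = (1 2)(3 8 7 5)(4 6)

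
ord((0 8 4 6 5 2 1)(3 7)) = 14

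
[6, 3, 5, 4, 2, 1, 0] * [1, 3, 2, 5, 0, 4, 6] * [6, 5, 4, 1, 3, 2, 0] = [0, 2, 3, 6, 4, 1, 5]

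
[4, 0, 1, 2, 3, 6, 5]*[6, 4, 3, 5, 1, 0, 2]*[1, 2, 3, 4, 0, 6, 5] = [2, 5, 0, 4, 6, 3, 1] 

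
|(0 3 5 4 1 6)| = 6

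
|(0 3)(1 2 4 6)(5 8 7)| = 12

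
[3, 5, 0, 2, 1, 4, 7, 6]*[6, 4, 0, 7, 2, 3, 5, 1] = [7, 3, 6, 0, 4, 2, 1, 5]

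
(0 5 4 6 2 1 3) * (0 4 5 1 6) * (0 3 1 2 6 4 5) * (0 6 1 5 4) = (0 2)(1 5 6)(3 4)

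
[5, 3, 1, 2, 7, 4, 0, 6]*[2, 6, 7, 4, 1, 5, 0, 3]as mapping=[0→5, 1→4, 2→6, 3→7, 4→3, 5→1, 6→2, 7→0]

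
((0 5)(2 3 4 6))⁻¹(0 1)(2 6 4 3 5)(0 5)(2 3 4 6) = (0 3 2 6 4)(1 5)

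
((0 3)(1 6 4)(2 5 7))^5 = (0 3)(1 4 6)(2 7 5)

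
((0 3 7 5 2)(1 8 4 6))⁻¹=(0 2 5 7 3)(1 6 4 8)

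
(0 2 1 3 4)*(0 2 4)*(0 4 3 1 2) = (0 3 4)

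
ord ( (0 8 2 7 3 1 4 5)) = 8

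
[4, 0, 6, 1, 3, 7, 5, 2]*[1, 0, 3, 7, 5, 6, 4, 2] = [5, 1, 4, 0, 7, 2, 6, 3]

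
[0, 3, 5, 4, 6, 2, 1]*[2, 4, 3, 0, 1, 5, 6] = [2, 0, 5, 1, 6, 3, 4]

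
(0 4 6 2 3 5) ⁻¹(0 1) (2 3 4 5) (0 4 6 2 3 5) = (0 3 5 6) (1 4) 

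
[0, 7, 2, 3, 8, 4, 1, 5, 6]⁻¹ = [0, 6, 2, 3, 5, 7, 8, 1, 4]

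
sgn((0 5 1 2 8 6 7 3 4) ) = 1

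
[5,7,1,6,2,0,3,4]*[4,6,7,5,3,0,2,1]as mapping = [0→0,1→1,2→6,3→2,4→7,5→4,6→5,7→3]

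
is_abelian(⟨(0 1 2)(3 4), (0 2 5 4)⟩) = no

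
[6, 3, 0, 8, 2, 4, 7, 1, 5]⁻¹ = [2, 7, 4, 1, 5, 8, 0, 6, 3]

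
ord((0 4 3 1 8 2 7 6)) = 8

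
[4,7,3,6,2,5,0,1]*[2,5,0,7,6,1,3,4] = [6,4,7,3,0,1,2,5]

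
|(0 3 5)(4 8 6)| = 3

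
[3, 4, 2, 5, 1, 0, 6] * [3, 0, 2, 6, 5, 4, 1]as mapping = [0→6, 1→5, 2→2, 3→4, 4→0, 5→3, 6→1]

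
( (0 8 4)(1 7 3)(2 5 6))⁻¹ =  (0 4 8)(1 3 7)(2 6 5)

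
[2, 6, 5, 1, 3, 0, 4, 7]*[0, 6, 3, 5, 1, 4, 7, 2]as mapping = [0→3, 1→7, 2→4, 3→6, 4→5, 5→0, 6→1, 7→2]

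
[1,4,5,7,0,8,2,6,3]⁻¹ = [4,0,6,8,1,2,7,3,5]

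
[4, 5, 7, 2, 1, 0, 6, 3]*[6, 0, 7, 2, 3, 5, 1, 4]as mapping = [0→3, 1→5, 2→4, 3→7, 4→0, 5→6, 6→1, 7→2]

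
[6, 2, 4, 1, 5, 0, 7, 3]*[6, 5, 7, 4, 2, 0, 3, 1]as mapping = [0→3, 1→7, 2→2, 3→5, 4→0, 5→6, 6→1, 7→4]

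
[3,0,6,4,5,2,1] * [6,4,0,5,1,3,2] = [5,6,2,1,3,0,4]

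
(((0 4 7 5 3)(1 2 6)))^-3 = (0 7 3 4 5)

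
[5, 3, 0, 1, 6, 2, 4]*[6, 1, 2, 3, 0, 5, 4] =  [5, 3, 6, 1, 4, 2, 0] 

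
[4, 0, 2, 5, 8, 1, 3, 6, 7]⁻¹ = [1, 5, 2, 6, 0, 3, 7, 8, 4]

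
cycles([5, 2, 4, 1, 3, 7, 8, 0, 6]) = (0 5 7)(1 2 4 3)(6 8)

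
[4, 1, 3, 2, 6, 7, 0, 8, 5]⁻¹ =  [6, 1, 3, 2, 0, 8, 4, 5, 7]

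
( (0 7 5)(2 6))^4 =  (0 7 5)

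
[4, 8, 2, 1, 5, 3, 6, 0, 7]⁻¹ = [7, 3, 2, 5, 0, 4, 6, 8, 1]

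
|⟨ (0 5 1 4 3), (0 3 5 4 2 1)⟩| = 720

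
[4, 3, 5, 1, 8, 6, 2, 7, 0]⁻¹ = [8, 3, 6, 1, 0, 2, 5, 7, 4]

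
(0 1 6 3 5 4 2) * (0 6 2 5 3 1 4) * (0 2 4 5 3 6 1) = (0 5 2 1 4 3 6)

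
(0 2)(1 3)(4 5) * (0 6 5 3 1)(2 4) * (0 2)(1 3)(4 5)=(0 5)(1 3 2 6 4)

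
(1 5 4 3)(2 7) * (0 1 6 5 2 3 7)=(0 1 2)(3 6 5 4 7)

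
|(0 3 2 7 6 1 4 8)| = 8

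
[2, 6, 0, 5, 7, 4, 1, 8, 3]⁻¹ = [2, 6, 0, 8, 5, 3, 1, 4, 7]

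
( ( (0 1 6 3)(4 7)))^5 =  (0 1 6 3)(4 7)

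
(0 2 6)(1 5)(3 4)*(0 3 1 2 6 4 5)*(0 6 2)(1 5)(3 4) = (0 2 3 1 6 4 5)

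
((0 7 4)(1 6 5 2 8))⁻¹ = (0 4 7)(1 8 2 5 6)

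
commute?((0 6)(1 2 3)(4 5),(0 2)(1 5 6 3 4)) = no:(0 6)(1 2 3)(4 5)*(0 2)(1 5 6 3 4) = (0 3 5 1)(2 4 6),(0 2)(1 5 6 3 4)*(0 6)(1 2 3)(4 5) = (0 3 5)(1 4 2 6)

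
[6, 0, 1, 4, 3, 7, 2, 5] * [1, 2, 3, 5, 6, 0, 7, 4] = [7, 1, 2, 6, 5, 4, 3, 0]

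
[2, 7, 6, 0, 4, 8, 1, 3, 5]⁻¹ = [3, 6, 0, 7, 4, 8, 2, 1, 5]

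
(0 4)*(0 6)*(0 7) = (0 4 6 7)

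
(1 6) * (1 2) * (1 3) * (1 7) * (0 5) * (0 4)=(0 5 4)(1 6 2 3 7)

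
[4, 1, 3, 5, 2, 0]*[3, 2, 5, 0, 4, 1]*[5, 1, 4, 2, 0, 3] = [0, 4, 5, 1, 3, 2]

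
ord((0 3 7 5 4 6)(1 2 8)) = 6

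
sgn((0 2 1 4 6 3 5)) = 1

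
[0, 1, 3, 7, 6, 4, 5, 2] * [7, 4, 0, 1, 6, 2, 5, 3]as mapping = [0→7, 1→4, 2→1, 3→3, 4→5, 5→6, 6→2, 7→0]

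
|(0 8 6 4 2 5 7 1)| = 8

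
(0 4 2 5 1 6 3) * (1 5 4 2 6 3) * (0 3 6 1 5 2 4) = (0 4 1 6 5 2)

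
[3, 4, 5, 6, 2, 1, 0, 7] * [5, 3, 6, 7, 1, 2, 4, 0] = [7, 1, 2, 4, 6, 3, 5, 0]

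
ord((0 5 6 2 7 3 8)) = 7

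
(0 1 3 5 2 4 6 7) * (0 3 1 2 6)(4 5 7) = (0 2 5 6 4)(3 7)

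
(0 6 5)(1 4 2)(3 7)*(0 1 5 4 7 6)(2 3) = (1 7 2 5)(3 6 4)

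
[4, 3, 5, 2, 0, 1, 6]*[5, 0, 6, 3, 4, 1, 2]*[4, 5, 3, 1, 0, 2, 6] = [0, 1, 5, 6, 2, 4, 3]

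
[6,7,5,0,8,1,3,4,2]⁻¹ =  [3,5,8,6,7,2,0,1,4]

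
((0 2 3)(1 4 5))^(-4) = (0 3 2)(1 5 4)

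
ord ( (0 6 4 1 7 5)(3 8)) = 6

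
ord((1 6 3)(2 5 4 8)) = 12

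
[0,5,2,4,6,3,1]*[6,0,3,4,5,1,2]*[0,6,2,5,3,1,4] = [4,6,5,1,2,3,0]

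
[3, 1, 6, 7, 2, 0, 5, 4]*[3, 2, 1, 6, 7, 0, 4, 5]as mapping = [0→6, 1→2, 2→4, 3→5, 4→1, 5→3, 6→0, 7→7]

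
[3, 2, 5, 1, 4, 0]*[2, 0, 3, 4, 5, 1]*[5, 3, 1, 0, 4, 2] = [4, 0, 3, 5, 2, 1]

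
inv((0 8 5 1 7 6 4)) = (0 4 6 7 1 5 8)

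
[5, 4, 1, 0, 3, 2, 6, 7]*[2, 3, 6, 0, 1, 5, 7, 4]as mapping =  [0→5, 1→1, 2→3, 3→2, 4→0, 5→6, 6→7, 7→4]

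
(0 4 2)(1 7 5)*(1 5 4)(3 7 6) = (0 1 6 3 7 4 2)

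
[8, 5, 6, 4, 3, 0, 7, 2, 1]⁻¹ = [5, 8, 7, 4, 3, 1, 2, 6, 0]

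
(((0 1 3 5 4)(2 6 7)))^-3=(0 3 4 1 5)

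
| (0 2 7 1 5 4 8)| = 7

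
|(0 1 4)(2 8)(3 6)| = 6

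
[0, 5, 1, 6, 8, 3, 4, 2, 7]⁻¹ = [0, 2, 7, 5, 6, 1, 3, 8, 4]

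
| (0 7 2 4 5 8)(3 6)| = 6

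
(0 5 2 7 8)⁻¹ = (0 8 7 2 5)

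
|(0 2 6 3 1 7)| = 6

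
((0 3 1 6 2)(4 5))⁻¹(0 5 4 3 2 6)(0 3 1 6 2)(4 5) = (0 2 3 4 5 1)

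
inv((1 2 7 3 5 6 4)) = (1 4 6 5 3 7 2)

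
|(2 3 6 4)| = 4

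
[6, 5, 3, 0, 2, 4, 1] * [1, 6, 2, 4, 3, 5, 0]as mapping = [0→0, 1→5, 2→4, 3→1, 4→2, 5→3, 6→6]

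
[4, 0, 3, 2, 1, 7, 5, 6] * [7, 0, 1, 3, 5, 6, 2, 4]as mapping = [0→5, 1→7, 2→3, 3→1, 4→0, 5→4, 6→6, 7→2]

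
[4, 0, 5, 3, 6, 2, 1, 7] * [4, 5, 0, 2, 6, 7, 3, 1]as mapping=[0→6, 1→4, 2→7, 3→2, 4→3, 5→0, 6→5, 7→1]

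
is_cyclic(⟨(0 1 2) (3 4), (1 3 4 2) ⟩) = no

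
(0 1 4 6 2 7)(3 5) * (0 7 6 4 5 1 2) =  (0 2 6)(1 5 3)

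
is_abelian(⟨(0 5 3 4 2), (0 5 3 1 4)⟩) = no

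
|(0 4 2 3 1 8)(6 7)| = 6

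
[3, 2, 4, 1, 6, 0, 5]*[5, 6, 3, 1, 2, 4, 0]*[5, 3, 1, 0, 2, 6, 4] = [3, 0, 1, 4, 5, 6, 2]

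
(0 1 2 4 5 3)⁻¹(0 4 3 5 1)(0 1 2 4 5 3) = (0 3 2 1 5)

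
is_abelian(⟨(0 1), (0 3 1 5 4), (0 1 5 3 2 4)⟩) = no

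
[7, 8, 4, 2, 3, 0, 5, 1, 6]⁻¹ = [5, 7, 3, 4, 2, 6, 8, 0, 1]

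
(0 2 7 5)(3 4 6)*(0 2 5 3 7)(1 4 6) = (0 5 2)(1 4)(3 6 7)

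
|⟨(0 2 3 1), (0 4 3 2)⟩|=120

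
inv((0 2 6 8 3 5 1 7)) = (0 7 1 5 3 8 6 2)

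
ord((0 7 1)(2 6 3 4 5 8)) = 6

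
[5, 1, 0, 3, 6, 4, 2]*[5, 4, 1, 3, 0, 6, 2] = [6, 4, 5, 3, 2, 0, 1]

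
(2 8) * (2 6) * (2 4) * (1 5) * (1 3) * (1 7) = (1 5 3 7)(2 8 6 4)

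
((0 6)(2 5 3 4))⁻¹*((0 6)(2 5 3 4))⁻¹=(2 3)(4 5)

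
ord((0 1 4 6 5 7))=6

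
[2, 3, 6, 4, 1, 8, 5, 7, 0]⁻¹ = [8, 4, 0, 1, 3, 6, 2, 7, 5]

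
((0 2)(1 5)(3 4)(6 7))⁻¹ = (0 2)(1 5)(3 4)(6 7)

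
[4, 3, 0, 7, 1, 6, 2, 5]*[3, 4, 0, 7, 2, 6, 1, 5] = [2, 7, 3, 5, 4, 1, 0, 6] 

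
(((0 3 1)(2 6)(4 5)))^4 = (0 3 1)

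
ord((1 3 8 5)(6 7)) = 4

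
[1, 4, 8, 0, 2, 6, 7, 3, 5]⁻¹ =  [3, 0, 4, 7, 1, 8, 5, 6, 2]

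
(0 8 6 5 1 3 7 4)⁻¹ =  (0 4 7 3 1 5 6 8)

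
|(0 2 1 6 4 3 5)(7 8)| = 14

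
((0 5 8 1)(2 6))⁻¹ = (0 1 8 5)(2 6)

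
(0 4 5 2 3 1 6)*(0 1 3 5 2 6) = (0 4 2 5 6 1)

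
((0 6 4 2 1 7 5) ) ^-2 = (0 7 2 6 5 1 4) 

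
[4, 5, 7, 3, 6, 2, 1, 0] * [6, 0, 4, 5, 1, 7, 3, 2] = [1, 7, 2, 5, 3, 4, 0, 6]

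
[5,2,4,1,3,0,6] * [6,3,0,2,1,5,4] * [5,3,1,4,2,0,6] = [0,5,3,4,1,6,2]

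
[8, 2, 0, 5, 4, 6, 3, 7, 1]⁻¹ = [2, 8, 1, 6, 4, 3, 5, 7, 0]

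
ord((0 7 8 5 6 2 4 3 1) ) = 9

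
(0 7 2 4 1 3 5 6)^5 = (0 3 2 6 1 7 5 4)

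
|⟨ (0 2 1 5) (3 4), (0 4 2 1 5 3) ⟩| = 720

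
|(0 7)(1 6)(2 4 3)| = 6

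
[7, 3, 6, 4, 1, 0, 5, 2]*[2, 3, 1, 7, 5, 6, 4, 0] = [0, 7, 4, 5, 3, 2, 6, 1]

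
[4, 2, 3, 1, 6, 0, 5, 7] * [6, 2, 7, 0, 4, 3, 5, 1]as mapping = [0→4, 1→7, 2→0, 3→2, 4→5, 5→6, 6→3, 7→1]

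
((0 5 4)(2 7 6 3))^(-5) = (0 5 4)(2 3 6 7)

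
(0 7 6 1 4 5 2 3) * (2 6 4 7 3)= (0 3)(1 7 4 5 6)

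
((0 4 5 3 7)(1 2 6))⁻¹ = (0 7 3 5 4)(1 6 2)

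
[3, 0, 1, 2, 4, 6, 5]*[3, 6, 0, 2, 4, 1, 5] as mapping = [0→2, 1→3, 2→6, 3→0, 4→4, 5→5, 6→1] 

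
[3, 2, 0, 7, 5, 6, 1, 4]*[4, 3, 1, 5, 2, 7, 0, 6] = [5, 1, 4, 6, 7, 0, 3, 2]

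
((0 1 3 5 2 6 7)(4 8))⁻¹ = (0 7 6 2 5 3 1)(4 8)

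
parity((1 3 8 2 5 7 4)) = even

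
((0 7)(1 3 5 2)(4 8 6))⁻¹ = (0 7)(1 2 5 3)(4 6 8)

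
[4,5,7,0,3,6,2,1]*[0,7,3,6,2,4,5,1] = [2,4,1,0,6,5,3,7]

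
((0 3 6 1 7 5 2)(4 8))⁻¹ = (0 2 5 7 1 6 3)(4 8)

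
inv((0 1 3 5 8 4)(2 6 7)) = (0 4 8 5 3 1)(2 7 6)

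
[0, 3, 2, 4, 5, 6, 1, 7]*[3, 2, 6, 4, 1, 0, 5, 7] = [3, 4, 6, 1, 0, 5, 2, 7]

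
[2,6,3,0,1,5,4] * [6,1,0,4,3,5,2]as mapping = [0→0,1→2,2→4,3→6,4→1,5→5,6→3]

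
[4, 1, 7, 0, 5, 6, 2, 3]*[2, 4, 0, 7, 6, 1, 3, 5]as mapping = [0→6, 1→4, 2→5, 3→2, 4→1, 5→3, 6→0, 7→7]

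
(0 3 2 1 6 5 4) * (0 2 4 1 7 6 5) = (0 3 4 2 7 6)(1 5)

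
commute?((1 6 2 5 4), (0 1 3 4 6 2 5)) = no:(1 6 2 5 4)*(0 1 3 4 6 2 5) = (0 1 2)(3 4)(5 6), (0 1 3 4 6 2 5)*(1 6 2 5 4) = (0 6 5)(1 3)(2 4)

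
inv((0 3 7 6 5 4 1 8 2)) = (0 2 8 1 4 5 6 7 3)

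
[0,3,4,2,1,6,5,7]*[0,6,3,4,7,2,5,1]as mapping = [0→0,1→4,2→7,3→3,4→6,5→5,6→2,7→1]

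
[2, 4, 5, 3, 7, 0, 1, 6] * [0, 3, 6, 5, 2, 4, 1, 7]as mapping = [0→6, 1→2, 2→4, 3→5, 4→7, 5→0, 6→3, 7→1]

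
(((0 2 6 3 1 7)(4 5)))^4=(0 1 6)(2 7 3)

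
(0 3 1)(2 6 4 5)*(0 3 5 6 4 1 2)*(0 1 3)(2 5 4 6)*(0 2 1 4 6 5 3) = (0 6)(1 2 5 4)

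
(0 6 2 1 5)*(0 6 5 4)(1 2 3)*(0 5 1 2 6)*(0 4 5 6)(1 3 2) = (0 3 1 5 4 6 2)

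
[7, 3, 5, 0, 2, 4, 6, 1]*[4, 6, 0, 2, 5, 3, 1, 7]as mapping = [0→7, 1→2, 2→3, 3→4, 4→0, 5→5, 6→1, 7→6]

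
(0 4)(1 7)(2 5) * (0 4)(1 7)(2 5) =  ()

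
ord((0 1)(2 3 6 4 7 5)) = 6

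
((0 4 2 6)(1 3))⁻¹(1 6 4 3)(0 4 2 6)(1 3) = (0 2 1 3)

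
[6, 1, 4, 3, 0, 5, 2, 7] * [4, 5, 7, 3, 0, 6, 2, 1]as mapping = [0→2, 1→5, 2→0, 3→3, 4→4, 5→6, 6→7, 7→1]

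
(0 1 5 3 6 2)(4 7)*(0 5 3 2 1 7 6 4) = (0 7)(1 3 4 6)(2 5)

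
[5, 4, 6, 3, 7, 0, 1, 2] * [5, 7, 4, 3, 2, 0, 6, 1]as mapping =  [0→0, 1→2, 2→6, 3→3, 4→1, 5→5, 6→7, 7→4]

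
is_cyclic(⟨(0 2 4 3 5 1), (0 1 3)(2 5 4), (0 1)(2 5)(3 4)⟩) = no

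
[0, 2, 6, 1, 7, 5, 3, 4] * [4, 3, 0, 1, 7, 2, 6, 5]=[4, 0, 6, 3, 5, 2, 1, 7]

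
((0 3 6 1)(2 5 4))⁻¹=(0 1 6 3)(2 4 5)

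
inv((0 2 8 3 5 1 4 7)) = (0 7 4 1 5 3 8 2)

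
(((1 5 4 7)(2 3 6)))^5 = (1 5 4 7)(2 6 3)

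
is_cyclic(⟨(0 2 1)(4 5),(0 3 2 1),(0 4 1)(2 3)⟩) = no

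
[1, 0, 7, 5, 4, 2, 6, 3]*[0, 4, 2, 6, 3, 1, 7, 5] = [4, 0, 5, 1, 3, 2, 7, 6]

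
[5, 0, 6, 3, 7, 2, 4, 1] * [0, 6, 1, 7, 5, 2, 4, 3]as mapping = [0→2, 1→0, 2→4, 3→7, 4→3, 5→1, 6→5, 7→6]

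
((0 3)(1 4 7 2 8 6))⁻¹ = (0 3)(1 6 8 2 7 4)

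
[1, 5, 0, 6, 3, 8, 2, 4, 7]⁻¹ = [2, 0, 6, 4, 7, 1, 3, 8, 5]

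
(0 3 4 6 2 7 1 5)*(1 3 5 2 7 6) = (0 5)(1 2 6 7 3 4)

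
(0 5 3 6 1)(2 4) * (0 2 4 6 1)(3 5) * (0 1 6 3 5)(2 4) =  (0 5)(1 4 2 3 6)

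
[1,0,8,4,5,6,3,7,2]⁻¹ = [1,0,8,6,3,4,5,7,2]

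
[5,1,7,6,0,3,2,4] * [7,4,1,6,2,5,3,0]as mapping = [0→5,1→4,2→0,3→3,4→7,5→6,6→1,7→2]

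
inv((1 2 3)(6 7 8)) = (1 3 2)(6 8 7)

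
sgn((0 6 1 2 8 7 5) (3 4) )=-1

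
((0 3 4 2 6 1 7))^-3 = (0 6 3 1 4 7 2)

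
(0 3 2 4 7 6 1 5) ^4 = (0 7) (1 2) (3 6) (4 5) 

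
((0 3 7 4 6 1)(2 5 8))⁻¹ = (0 1 6 4 7 3)(2 8 5)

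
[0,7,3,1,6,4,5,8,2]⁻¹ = [0,3,8,2,5,6,4,1,7]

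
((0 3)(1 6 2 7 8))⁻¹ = (0 3)(1 8 7 2 6)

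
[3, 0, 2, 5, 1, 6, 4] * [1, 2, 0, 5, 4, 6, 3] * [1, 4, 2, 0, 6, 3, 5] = [3, 4, 1, 5, 2, 0, 6]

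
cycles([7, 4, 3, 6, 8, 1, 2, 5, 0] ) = (0 7 5 1 4 8)(2 3 6)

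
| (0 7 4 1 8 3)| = 6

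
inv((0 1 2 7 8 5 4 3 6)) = (0 6 3 4 5 8 7 2 1)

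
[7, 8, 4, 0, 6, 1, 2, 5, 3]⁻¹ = [3, 5, 6, 8, 2, 7, 4, 0, 1]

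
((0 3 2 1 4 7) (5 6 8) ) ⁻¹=(0 7 4 1 2 3) (5 8 6) 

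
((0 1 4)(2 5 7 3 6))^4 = (0 1 4)(2 6 3 7 5)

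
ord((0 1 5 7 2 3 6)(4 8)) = 14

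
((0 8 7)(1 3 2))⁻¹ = (0 7 8)(1 2 3)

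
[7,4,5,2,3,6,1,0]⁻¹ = [7,6,3,4,1,2,5,0]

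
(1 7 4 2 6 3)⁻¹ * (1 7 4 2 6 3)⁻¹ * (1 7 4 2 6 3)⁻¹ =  (1 2)(3 4)(6 7)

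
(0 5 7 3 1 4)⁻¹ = (0 4 1 3 7 5)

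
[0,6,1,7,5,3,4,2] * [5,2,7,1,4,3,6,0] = [5,6,2,0,3,1,4,7]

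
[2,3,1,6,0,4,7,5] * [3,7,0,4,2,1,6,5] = [0,4,7,6,3,2,5,1]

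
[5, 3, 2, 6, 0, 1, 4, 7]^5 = [4, 5, 2, 1, 6, 0, 3, 7]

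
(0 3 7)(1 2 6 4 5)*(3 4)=(0 4 5 1 2 6 3 7)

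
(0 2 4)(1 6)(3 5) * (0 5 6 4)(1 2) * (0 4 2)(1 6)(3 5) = (0 6)(1 2 4 3)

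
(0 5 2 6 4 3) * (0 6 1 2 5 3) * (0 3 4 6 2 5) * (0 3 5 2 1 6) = (0 4 5 3 1 2 6)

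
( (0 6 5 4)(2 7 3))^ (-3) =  (0 6 5 4)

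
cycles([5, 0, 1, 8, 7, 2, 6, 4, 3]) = (0 5 2 1)(3 8)(4 7)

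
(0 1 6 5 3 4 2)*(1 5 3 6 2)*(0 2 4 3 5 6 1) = (0 6 5 1 4)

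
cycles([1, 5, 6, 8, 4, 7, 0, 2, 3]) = (0 1 5 7 2 6)(3 8)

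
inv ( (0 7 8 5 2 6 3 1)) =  (0 1 3 6 2 5 8 7)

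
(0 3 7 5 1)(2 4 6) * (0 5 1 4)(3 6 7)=(0 6 2)(1 5 4 7)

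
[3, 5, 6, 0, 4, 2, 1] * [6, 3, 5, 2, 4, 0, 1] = [2, 0, 1, 6, 4, 5, 3]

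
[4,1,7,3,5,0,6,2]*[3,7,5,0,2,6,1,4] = [2,7,4,0,6,3,1,5]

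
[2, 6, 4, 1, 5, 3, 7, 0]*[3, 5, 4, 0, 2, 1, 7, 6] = [4, 7, 2, 5, 1, 0, 6, 3]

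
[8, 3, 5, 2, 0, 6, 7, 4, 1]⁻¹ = [4, 8, 3, 1, 7, 2, 5, 6, 0]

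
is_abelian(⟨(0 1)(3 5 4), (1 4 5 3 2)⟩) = no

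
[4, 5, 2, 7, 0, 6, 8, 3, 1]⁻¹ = [4, 8, 2, 7, 0, 1, 5, 3, 6]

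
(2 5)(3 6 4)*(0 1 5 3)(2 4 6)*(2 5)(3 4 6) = (0 1 2 4)(3 5 6)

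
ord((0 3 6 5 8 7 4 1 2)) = 9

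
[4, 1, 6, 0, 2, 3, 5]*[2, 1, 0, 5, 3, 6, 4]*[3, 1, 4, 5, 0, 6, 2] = [5, 1, 0, 4, 3, 6, 2]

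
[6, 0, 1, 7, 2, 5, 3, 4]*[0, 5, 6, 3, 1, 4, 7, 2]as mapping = [0→7, 1→0, 2→5, 3→2, 4→6, 5→4, 6→3, 7→1]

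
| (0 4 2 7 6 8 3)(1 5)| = 14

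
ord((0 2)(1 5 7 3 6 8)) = 6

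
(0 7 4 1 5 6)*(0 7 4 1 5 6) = (0 4 5) (1 6 7) 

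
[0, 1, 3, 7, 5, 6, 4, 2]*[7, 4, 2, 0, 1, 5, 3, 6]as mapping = [0→7, 1→4, 2→0, 3→6, 4→5, 5→3, 6→1, 7→2]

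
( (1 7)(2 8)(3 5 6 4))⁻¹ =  (1 7)(2 8)(3 4 6 5)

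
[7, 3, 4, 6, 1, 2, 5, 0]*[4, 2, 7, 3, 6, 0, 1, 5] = [5, 3, 6, 1, 2, 7, 0, 4] 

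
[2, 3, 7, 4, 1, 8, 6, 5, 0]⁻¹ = [8, 4, 0, 1, 3, 7, 6, 2, 5]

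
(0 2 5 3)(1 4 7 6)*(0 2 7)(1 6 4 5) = (0 7 4)(1 5 3 2)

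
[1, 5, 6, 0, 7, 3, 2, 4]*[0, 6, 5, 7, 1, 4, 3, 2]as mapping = [0→6, 1→4, 2→3, 3→0, 4→2, 5→7, 6→5, 7→1]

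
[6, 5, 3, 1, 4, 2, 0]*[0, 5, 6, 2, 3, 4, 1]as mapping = [0→1, 1→4, 2→2, 3→5, 4→3, 5→6, 6→0]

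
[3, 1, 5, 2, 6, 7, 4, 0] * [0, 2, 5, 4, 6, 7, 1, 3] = [4, 2, 7, 5, 1, 3, 6, 0]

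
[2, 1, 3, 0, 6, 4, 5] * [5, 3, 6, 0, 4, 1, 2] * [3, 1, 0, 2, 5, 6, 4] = [4, 2, 3, 6, 0, 5, 1]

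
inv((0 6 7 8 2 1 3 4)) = (0 4 3 1 2 8 7 6)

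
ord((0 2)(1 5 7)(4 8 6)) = 6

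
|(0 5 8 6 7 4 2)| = 7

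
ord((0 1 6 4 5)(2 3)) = 10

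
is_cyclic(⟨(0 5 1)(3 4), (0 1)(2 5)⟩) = no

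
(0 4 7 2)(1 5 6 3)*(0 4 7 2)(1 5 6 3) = (0 7)(1 6)(2 4)(3 5)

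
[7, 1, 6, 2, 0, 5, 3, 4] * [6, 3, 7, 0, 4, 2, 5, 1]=[1, 3, 5, 7, 6, 2, 0, 4]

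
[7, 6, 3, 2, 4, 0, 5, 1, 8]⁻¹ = [5, 7, 3, 2, 4, 6, 1, 0, 8]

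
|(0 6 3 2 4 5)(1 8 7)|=6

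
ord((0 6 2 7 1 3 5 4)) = 8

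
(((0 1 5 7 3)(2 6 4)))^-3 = (0 5 3 1 7)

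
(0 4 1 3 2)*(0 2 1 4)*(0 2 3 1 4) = (0 2 3 4)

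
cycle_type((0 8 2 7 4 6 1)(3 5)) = 2.7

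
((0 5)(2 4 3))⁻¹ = (0 5)(2 3 4)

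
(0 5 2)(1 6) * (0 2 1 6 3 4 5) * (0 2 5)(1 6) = (0 2 5 6 1 3 4)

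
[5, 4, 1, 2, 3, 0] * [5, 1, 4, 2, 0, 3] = [3, 0, 1, 4, 2, 5]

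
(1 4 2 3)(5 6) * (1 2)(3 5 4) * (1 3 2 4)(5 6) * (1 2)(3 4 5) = (2 6)(3 5)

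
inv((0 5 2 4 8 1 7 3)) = (0 3 7 1 8 4 2 5)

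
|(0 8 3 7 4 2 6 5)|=8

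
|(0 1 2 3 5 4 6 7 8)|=9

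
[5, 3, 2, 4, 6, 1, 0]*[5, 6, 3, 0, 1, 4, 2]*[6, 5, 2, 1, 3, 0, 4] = [3, 6, 1, 5, 2, 4, 0]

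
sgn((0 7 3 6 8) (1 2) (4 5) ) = 1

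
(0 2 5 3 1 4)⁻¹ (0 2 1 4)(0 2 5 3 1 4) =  (0 2 5 4)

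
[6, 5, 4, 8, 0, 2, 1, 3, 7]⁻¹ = [4, 6, 5, 7, 2, 1, 0, 8, 3]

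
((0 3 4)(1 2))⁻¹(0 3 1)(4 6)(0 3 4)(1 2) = (0 6)(2 3 4)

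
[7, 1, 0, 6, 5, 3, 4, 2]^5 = [2, 1, 7, 6, 5, 3, 4, 0]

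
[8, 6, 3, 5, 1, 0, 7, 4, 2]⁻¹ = [5, 4, 8, 2, 7, 3, 1, 6, 0]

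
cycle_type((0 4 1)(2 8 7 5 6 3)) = 3.6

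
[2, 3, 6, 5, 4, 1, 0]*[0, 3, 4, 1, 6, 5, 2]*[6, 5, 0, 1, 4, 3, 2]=[4, 5, 0, 3, 2, 1, 6]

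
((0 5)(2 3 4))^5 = (0 5)(2 4 3)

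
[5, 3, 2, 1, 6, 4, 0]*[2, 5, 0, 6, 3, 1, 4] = [1, 6, 0, 5, 4, 3, 2]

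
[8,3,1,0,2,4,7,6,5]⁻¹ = [3,2,4,1,5,8,7,6,0]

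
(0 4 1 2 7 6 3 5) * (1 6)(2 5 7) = (0 4 6 3 7 1 5)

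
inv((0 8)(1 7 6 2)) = (0 8)(1 2 6 7)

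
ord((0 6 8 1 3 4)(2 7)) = 6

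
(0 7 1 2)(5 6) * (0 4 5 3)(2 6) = (0 7 1 6 3)(2 4 5)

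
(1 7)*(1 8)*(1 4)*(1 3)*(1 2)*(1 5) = (1 7 8 4 3 2 5) 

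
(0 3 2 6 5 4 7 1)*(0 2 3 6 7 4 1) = (0 6 5 1 2 7)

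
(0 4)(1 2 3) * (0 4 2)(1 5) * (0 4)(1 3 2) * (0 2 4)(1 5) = (0 5 3 1)(2 4)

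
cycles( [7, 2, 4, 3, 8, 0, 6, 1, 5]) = (0 7 1 2 4 8 5)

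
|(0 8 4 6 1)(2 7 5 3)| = 20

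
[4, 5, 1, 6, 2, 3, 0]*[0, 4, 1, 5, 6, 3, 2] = [6, 3, 4, 2, 1, 5, 0]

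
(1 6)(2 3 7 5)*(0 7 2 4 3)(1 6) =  (0 7 5 4 3 2)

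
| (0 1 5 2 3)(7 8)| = 10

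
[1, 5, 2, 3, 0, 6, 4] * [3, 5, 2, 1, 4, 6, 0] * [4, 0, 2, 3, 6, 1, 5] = [1, 5, 2, 0, 3, 4, 6]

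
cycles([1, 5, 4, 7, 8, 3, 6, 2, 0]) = (0 1 5 3 7 2 4 8)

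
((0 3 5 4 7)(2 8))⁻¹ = (0 7 4 5 3)(2 8)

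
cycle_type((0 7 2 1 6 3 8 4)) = 8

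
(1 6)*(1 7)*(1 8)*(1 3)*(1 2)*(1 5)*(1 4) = (1 6 7 8 3 2 5 4)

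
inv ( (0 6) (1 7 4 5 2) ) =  (0 6) (1 2 5 4 7) 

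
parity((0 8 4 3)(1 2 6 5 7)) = odd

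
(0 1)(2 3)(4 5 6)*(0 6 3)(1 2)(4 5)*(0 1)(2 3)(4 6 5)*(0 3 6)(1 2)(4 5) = (0 6 5 1 4)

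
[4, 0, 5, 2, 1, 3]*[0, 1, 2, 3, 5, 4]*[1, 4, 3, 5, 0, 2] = [2, 1, 0, 3, 4, 5]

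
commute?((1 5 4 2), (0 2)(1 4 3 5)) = no:(1 5 4 2) * (0 2)(1 4 3 5) = (0 2 4)(3 5), (0 2)(1 4 3 5) * (1 5 4 2) = (0 1 2)(3 4)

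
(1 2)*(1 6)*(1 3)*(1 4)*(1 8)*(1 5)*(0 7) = (0 7)(1 2 6 3 4 8 5)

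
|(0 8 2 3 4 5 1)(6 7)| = 14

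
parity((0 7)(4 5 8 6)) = even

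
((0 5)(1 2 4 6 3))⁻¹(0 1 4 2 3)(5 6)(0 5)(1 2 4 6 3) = (0 3)(1 5 2 6 4)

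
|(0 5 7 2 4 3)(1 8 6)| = 6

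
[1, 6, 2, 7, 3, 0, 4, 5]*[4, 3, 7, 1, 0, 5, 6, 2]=[3, 6, 7, 2, 1, 4, 0, 5]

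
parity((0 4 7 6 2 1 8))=even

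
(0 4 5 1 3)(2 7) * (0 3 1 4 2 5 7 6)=(0 2 6)(4 7 5)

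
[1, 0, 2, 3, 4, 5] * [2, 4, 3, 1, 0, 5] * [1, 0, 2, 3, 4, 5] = [4, 2, 3, 0, 1, 5]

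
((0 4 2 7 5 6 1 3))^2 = (0 2 5 1)(3 4 7 6)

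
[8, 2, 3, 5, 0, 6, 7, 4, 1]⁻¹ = [4, 8, 1, 2, 7, 3, 5, 6, 0]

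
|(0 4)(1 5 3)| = 6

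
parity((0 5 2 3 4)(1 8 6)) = even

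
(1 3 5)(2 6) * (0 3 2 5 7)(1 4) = (0 3 7)(1 2 6 5 4)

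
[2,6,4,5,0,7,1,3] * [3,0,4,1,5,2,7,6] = [4,7,5,2,3,6,0,1]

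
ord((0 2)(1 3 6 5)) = 4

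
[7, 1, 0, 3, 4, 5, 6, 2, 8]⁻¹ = [2, 1, 7, 3, 4, 5, 6, 0, 8]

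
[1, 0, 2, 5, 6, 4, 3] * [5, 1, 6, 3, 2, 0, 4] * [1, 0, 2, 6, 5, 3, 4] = [0, 3, 4, 1, 5, 2, 6]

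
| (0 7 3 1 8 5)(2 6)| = 6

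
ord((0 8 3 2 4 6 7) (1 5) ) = 14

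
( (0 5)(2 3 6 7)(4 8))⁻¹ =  (0 5)(2 7 6 3)(4 8)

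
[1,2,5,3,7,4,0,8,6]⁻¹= [6,0,1,3,5,2,8,4,7]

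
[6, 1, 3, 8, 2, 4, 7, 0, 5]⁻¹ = [7, 1, 4, 2, 5, 8, 0, 6, 3]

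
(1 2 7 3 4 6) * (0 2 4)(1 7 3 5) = (0 2 3)(1 4 6 7 5)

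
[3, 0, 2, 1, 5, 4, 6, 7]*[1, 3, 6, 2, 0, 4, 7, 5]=[2, 1, 6, 3, 4, 0, 7, 5]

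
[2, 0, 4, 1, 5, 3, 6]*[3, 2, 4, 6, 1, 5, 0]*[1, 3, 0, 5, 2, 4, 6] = [2, 5, 3, 0, 4, 6, 1]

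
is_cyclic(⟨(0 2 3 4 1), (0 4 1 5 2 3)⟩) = no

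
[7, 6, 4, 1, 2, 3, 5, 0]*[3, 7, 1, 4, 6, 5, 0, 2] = [2, 0, 6, 7, 1, 4, 5, 3]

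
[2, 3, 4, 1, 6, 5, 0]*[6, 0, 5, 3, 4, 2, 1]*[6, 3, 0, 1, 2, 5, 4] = [5, 1, 2, 6, 3, 0, 4]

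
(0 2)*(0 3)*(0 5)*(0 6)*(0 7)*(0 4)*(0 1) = (0 2 3 5 6 7 4 1)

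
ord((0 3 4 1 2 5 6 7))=8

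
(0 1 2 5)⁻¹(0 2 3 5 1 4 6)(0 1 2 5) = (0 2 4 6 1 5 3)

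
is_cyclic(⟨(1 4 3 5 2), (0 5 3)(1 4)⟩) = no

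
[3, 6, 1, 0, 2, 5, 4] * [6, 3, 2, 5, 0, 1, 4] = [5, 4, 3, 6, 2, 1, 0]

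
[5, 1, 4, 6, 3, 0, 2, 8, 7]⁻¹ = [5, 1, 6, 4, 2, 0, 3, 8, 7]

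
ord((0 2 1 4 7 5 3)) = 7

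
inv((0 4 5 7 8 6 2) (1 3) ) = (0 2 6 8 7 5 4) (1 3) 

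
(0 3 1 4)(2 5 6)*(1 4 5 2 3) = (0 1 5 6 3 4)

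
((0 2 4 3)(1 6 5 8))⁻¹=(0 3 4 2)(1 8 5 6)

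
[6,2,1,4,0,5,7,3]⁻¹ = [4,2,1,7,3,5,0,6]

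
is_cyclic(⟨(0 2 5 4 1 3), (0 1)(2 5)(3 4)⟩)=no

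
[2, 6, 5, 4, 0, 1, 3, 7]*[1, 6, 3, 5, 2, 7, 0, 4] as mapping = [0→3, 1→0, 2→7, 3→2, 4→1, 5→6, 6→5, 7→4] 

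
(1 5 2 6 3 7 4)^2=(1 2 3 4 5 6 7)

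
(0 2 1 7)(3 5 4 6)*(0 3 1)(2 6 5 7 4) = (0 6 1 4 5 2)(3 7)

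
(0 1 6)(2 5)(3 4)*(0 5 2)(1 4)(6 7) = (0 4 3 1 7 6 5)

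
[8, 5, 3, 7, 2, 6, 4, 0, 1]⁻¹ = [7, 8, 4, 2, 6, 1, 5, 3, 0]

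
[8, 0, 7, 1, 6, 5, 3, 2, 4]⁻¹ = [1, 3, 7, 6, 8, 5, 4, 2, 0]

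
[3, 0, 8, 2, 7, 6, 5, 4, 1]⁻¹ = [1, 8, 3, 0, 7, 6, 5, 4, 2]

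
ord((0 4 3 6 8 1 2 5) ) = 8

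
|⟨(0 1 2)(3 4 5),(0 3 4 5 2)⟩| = 360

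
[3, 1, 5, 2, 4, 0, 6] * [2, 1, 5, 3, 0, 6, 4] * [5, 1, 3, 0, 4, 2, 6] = [0, 1, 6, 2, 5, 3, 4]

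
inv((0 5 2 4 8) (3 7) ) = (0 8 4 2 5) (3 7) 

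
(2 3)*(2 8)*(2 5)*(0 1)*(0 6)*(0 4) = (0 1 6 4) (2 3 8 5) 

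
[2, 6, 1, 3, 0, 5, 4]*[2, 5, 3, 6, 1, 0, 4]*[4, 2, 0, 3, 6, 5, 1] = [3, 6, 5, 1, 0, 4, 2]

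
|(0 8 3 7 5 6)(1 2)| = 6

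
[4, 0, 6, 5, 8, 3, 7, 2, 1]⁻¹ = [1, 8, 7, 5, 0, 3, 2, 6, 4]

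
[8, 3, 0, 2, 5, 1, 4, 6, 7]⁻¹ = [2, 5, 3, 1, 6, 4, 7, 8, 0]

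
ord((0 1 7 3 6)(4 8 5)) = 15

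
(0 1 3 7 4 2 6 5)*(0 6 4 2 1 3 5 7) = (0 3)(1 5 6 7 2 4)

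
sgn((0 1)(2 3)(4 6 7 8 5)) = 1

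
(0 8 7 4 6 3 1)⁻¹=(0 1 3 6 4 7 8)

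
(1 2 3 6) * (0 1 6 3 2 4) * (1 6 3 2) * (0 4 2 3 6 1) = (0 1 2)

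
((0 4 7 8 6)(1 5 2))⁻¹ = (0 6 8 7 4)(1 2 5)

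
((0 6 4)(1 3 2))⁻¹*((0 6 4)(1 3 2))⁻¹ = (0 6 4)(1 3 2)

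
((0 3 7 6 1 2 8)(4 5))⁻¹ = (0 8 2 1 6 7 3)(4 5)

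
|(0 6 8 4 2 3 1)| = 7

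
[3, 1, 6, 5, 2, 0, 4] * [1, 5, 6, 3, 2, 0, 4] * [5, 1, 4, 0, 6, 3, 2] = [0, 3, 6, 5, 2, 1, 4]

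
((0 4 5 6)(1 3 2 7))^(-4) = ()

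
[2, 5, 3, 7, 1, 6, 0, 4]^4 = [4, 2, 1, 5, 0, 3, 7, 6]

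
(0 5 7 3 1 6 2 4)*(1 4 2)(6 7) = (0 5 6 1 7 3 4)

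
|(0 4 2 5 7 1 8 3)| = 8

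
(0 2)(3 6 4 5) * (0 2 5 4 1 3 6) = (0 5 6 1 3)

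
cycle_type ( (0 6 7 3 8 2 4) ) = 7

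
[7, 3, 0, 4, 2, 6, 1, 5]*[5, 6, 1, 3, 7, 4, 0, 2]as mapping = [0→2, 1→3, 2→5, 3→7, 4→1, 5→0, 6→6, 7→4]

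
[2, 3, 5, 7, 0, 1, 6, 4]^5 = [7, 2, 4, 5, 3, 0, 6, 1]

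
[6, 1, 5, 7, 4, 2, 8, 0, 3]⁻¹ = [7, 1, 5, 8, 4, 2, 0, 3, 6]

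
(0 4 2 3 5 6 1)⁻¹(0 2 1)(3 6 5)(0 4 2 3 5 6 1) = (0 4 3)(1 6 5)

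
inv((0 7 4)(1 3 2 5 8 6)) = (0 4 7)(1 6 8 5 2 3)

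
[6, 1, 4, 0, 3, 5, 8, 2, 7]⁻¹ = [3, 1, 7, 4, 2, 5, 0, 8, 6]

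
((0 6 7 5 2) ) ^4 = (0 2 5 7 6) 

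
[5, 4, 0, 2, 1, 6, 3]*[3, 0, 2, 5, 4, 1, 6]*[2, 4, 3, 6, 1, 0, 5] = [4, 1, 6, 3, 2, 5, 0]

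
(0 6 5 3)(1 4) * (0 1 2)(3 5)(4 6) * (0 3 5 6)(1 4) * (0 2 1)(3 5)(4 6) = (1 2 5 4)(3 6)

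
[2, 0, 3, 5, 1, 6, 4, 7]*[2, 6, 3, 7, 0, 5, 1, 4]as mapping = [0→3, 1→2, 2→7, 3→5, 4→6, 5→1, 6→0, 7→4]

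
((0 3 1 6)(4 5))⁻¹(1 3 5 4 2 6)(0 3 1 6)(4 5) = (0 6 1 4 5 2)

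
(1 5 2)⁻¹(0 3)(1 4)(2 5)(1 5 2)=(0 3)(1 2)(4 5)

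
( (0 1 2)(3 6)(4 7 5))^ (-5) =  (0 1 2)(3 6)(4 7 5)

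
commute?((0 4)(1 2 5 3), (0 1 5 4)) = no:(0 4)(1 2 5 3)*(0 1 5 4) = (1 2 4)(3 5), (0 1 5 4)*(0 4)(1 2 5 3) = (0 2 5)(1 3)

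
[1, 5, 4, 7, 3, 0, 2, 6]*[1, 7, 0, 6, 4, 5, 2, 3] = [7, 5, 4, 3, 6, 1, 0, 2]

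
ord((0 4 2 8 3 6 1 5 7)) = 9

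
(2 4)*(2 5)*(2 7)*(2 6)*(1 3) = (1 3)(2 4 5 7 6)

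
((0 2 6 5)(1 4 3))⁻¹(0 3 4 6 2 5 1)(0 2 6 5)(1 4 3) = (0 4 2 1 3 5 6)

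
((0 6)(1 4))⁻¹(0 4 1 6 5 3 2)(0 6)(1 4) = (0 5 3 2 6 1 4)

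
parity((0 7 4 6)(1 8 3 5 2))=odd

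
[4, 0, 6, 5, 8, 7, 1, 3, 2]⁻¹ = [1, 6, 8, 7, 0, 3, 2, 5, 4]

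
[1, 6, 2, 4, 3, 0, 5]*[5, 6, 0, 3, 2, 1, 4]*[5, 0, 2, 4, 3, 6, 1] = [1, 3, 5, 2, 4, 6, 0]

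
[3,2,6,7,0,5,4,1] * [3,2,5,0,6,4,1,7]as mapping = [0→0,1→5,2→1,3→7,4→3,5→4,6→6,7→2]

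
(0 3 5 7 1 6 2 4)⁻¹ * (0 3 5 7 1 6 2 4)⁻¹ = (0 2 1 5)(3 4 6 7)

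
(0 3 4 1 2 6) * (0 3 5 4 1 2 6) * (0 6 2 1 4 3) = (0 5 3 4 1 2 6)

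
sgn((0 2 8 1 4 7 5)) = 1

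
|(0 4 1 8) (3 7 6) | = 12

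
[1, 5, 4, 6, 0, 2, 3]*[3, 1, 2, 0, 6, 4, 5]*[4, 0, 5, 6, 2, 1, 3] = [0, 2, 3, 1, 6, 5, 4]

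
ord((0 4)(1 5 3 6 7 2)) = 6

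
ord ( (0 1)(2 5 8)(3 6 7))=6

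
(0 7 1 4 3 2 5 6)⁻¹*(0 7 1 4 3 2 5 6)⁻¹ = (0 5 3 1)(2 4 7 6)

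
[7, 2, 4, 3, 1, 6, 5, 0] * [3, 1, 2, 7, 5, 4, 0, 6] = [6, 2, 5, 7, 1, 0, 4, 3]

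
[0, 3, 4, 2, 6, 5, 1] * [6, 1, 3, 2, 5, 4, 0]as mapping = [0→6, 1→2, 2→5, 3→3, 4→0, 5→4, 6→1]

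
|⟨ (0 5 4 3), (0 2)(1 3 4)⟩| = 720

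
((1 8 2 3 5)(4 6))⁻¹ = (1 5 3 2 8)(4 6)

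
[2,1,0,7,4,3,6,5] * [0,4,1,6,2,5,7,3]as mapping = [0→1,1→4,2→0,3→3,4→2,5→6,6→7,7→5]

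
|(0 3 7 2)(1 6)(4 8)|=4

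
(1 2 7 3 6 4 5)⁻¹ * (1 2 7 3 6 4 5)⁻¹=(1 4 3 2 5 6 7)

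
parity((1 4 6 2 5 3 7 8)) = odd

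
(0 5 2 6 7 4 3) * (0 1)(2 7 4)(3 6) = (0 5 7 2 3 1)(4 6)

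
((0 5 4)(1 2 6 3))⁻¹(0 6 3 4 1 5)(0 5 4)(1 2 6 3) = (0 2 4 5 3 1)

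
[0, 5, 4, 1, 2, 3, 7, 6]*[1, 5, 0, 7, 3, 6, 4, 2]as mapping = [0→1, 1→6, 2→3, 3→5, 4→0, 5→7, 6→2, 7→4]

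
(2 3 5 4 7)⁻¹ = (2 7 4 5 3)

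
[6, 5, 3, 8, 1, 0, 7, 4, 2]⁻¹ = [5, 4, 8, 2, 7, 1, 0, 6, 3]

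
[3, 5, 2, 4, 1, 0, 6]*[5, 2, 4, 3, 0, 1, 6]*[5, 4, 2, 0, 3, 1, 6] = [0, 4, 3, 5, 2, 1, 6]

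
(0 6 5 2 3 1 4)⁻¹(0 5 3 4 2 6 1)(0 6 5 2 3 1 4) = (0 3 5 4 6 2 1)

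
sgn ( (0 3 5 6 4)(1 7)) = -1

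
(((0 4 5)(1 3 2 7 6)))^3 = (1 7 3 6 2)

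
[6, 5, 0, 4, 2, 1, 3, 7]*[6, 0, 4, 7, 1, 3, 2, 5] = [2, 3, 6, 1, 4, 0, 7, 5]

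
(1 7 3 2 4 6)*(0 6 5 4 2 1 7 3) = (0 6 7)(1 3)(4 5)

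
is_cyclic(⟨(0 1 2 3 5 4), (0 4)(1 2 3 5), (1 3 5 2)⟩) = no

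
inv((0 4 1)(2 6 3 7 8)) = (0 1 4)(2 8 7 3 6)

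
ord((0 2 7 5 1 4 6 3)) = 8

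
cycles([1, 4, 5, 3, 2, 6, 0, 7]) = (0 1 4 2 5 6)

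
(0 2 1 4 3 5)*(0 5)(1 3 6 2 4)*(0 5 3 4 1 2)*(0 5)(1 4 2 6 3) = (0 4 3)(1 6 5)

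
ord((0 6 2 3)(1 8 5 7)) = 4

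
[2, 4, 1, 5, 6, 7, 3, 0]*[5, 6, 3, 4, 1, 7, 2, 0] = [3, 1, 6, 7, 2, 0, 4, 5]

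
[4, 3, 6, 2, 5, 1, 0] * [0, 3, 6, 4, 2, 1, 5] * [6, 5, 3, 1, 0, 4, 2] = [3, 0, 4, 2, 5, 1, 6]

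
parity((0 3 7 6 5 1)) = odd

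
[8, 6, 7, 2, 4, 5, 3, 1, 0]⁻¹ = [8, 7, 3, 6, 4, 5, 1, 2, 0]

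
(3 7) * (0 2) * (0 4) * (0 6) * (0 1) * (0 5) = (0 2 4 6 1 5)(3 7)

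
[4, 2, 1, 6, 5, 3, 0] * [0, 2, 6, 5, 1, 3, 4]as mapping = [0→1, 1→6, 2→2, 3→4, 4→3, 5→5, 6→0]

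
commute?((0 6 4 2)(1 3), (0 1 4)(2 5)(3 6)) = no:(0 6 4 2)(1 3)*(0 1 4)(2 5)(3 6) = (0 3 4 5 2 1 6), (0 1 4)(2 5)(3 6)*(0 6 4 2)(1 3) = (0 3 4 6 1 2 5)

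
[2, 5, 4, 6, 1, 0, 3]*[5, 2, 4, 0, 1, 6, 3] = [4, 6, 1, 3, 2, 5, 0]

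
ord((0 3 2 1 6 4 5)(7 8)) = 14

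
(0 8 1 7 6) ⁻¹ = (0 6 7 1 8) 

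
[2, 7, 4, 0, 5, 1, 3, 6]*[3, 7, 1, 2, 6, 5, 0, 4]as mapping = [0→1, 1→4, 2→6, 3→3, 4→5, 5→7, 6→2, 7→0]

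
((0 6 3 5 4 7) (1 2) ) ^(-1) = (0 7 4 5 3 6) (1 2) 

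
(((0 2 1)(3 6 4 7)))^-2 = (0 2 1)(3 4)(6 7)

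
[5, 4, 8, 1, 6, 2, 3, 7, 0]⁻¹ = [8, 3, 5, 6, 1, 0, 4, 7, 2]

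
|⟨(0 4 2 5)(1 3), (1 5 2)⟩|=360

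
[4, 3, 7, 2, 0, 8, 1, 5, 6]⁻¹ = [4, 6, 3, 1, 0, 7, 8, 2, 5]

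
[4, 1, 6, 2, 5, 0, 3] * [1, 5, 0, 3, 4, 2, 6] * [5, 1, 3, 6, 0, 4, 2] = [0, 4, 2, 5, 3, 1, 6]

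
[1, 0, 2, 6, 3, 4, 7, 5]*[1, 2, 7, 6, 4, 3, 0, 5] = [2, 1, 7, 0, 6, 4, 5, 3]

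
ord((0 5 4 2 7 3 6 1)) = 8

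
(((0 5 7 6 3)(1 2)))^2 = (0 7 3 5 6)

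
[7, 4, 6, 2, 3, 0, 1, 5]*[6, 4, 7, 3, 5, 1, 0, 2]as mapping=[0→2, 1→5, 2→0, 3→7, 4→3, 5→6, 6→4, 7→1]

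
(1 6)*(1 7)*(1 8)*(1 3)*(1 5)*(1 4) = (1 6 7 8 3 5 4)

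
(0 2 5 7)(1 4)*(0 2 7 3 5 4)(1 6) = (0 7 2 4 6 1)(3 5)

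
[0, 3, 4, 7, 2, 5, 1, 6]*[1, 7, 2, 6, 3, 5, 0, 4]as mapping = [0→1, 1→6, 2→3, 3→4, 4→2, 5→5, 6→7, 7→0]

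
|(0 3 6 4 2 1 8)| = 7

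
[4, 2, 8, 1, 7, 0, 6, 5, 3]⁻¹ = [5, 3, 1, 8, 0, 7, 6, 4, 2]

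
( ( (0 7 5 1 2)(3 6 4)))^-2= (0 1 7 2 5)(3 6 4)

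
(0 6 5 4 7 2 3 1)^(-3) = (0 2 5 1 7 6 3 4)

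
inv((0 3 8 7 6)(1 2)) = (0 6 7 8 3)(1 2)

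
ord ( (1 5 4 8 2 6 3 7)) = 8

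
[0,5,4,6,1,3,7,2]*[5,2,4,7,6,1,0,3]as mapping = [0→5,1→1,2→6,3→0,4→2,5→7,6→3,7→4]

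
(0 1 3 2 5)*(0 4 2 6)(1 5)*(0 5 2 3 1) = (0 2)(3 6 5 4)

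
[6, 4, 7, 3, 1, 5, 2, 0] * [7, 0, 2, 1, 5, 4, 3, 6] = [3, 5, 6, 1, 0, 4, 2, 7]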